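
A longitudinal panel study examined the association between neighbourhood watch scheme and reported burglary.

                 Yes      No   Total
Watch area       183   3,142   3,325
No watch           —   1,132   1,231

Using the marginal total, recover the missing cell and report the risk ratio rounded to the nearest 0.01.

0.68

The missing cell is in the unexposed row: 1231 − 1132 = 99.
So a = 183, b = 3142, c = 99, d = 1132.
RR = [a/(a+b)] / [c/(c+d)] = (183/3325) / (99/1231) = 0.05504/0.08042 = 0.68436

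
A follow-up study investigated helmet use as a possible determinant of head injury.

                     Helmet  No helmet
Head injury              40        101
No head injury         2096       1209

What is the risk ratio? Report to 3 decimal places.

Reading the table with exposure as columns: a = 40 (Helmet, case), b = 2096 (Helmet, non-case), c = 101 (No helmet, case), d = 1209.
Risk in exposed = 40/2136 = 0.01873; risk in unexposed = 101/1310 = 0.07710.
RR = 0.01873 / 0.07710 = 0.24289
The risk is 76% lower among the exposed than among the unexposed.

0.243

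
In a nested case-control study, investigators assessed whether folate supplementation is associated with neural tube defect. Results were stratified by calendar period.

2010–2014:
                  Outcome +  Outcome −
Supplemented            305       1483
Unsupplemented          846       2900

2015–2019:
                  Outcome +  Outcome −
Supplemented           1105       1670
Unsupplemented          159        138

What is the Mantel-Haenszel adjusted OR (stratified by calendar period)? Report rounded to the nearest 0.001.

0.669

OR_MH = Σ(aᵢdᵢ/nᵢ) / Σ(bᵢcᵢ/nᵢ), where nᵢ is the stratum total.
Stratum 1 (2010–2014): n = 5534; a·d/n = 305·2900/5534 = 159.8301; b·c/n = 1483·846/5534 = 226.7109
Stratum 2 (2015–2019): n = 3072; a·d/n = 1105·138/3072 = 49.6387; b·c/n = 1670·159/3072 = 86.4355
OR_MH = (159.8301 + 49.6387) / (226.7109 + 86.4355) = 209.4688 / 313.1464 = 0.66892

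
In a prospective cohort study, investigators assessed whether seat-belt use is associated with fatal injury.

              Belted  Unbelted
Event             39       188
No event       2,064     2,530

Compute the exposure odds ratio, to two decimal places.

0.25

Reading the table with exposure as columns: a = 39 (Belted, case), b = 2064 (Belted, non-case), c = 188 (Unbelted, case), d = 2530.
OR = (a·d)/(b·c) = (39 × 2530) / (2064 × 188) = 98670 / 388032 = 0.25428
Exposure is associated with lower odds of fatal injury (OR = 0.25 < 1).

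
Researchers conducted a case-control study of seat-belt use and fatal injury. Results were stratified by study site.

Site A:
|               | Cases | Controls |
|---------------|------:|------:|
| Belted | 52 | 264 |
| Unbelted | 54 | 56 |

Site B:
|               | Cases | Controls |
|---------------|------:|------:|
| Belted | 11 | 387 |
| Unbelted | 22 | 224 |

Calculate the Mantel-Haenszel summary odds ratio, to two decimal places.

OR_MH = Σ(aᵢdᵢ/nᵢ) / Σ(bᵢcᵢ/nᵢ), where nᵢ is the stratum total.
Stratum 1 (Site A): n = 426; a·d/n = 52·56/426 = 6.8357; b·c/n = 264·54/426 = 33.4648
Stratum 2 (Site B): n = 644; a·d/n = 11·224/644 = 3.8261; b·c/n = 387·22/644 = 13.2205
OR_MH = (6.8357 + 3.8261) / (33.4648 + 13.2205) = 10.6618 / 46.6853 = 0.22838

0.23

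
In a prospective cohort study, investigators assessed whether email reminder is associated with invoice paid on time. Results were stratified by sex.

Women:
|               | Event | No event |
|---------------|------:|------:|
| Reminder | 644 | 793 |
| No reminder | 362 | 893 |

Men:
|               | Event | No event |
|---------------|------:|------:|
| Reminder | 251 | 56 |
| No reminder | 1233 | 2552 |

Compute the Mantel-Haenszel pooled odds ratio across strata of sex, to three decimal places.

2.997

OR_MH = Σ(aᵢdᵢ/nᵢ) / Σ(bᵢcᵢ/nᵢ), where nᵢ is the stratum total.
Stratum 1 (Women): n = 2692; a·d/n = 644·893/2692 = 213.6300; b·c/n = 793·362/2692 = 106.6367
Stratum 2 (Men): n = 4092; a·d/n = 251·2552/4092 = 156.5376; b·c/n = 56·1233/4092 = 16.8739
OR_MH = (213.6300 + 156.5376) / (106.6367 + 16.8739) = 370.1676 / 123.5106 = 2.99705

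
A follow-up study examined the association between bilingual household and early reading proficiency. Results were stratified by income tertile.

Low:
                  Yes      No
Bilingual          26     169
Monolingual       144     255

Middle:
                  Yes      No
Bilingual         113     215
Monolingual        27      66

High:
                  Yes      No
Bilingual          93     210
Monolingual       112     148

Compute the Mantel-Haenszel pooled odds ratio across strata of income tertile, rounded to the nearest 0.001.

OR_MH = Σ(aᵢdᵢ/nᵢ) / Σ(bᵢcᵢ/nᵢ), where nᵢ is the stratum total.
Stratum 1 (Low): n = 594; a·d/n = 26·255/594 = 11.1616; b·c/n = 169·144/594 = 40.9697
Stratum 2 (Middle): n = 421; a·d/n = 113·66/421 = 17.7150; b·c/n = 215·27/421 = 13.7886
Stratum 3 (High): n = 563; a·d/n = 93·148/563 = 24.4476; b·c/n = 210·112/563 = 41.7762
OR_MH = (11.1616 + 17.7150 + 24.4476) / (40.9697 + 13.7886 + 41.7762) = 53.3242 / 96.5345 = 0.55238

0.552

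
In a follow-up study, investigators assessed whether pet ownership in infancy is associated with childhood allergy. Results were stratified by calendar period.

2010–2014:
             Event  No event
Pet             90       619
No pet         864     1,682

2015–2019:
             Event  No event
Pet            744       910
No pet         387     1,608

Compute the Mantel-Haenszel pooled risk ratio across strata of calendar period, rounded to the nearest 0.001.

RR_MH = Σ(aᵢ·n₀ᵢ/nᵢ) / Σ(cᵢ·n₁ᵢ/nᵢ), with n₁ᵢ = aᵢ+bᵢ (exposed), n₀ᵢ = cᵢ+dᵢ (unexposed), nᵢ = n₁ᵢ+n₀ᵢ.
Stratum 1 (2010–2014): n₁ = 709, n₀ = 2546, n = 3255; a·n₀/n = 90·2546/3255 = 70.3963; c·n₁/n = 864·709/3255 = 188.1954
Stratum 2 (2015–2019): n₁ = 1654, n₀ = 1995, n = 3649; a·n₀/n = 744·1995/3649 = 406.7635; c·n₁/n = 387·1654/3649 = 175.4174
RR_MH = (70.3963 + 406.7635) / (188.1954 + 175.4174) = 477.1598 / 363.6128 = 1.31227

1.312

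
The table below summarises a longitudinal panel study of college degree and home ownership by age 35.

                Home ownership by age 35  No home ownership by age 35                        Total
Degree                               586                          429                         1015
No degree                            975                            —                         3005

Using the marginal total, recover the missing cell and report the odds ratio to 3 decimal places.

2.844

The missing cell is in the unexposed row: 3005 − 975 = 2030.
So a = 586, b = 429, c = 975, d = 2030.
OR = (a·d)/(b·c) = (586 × 2030) / (429 × 975) = 1189580 / 418275 = 2.84401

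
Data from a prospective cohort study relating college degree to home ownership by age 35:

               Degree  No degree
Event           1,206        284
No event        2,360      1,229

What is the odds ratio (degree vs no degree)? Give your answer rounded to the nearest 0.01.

2.21

Reading the table with exposure as columns: a = 1206 (Degree, case), b = 2360 (Degree, non-case), c = 284 (No degree, case), d = 1229.
OR = (a·d)/(b·c) = (1206 × 1229) / (2360 × 284) = 1482174 / 670240 = 2.21141
The odds of home ownership by age 35 are about 2.21 times as high in the degree group.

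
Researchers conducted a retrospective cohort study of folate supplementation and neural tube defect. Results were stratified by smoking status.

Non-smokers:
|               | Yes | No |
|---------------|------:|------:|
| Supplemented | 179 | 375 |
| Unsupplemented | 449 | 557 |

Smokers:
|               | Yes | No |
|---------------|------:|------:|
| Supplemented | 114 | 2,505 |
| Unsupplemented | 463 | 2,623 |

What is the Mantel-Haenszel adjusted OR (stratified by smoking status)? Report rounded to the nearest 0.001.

OR_MH = Σ(aᵢdᵢ/nᵢ) / Σ(bᵢcᵢ/nᵢ), where nᵢ is the stratum total.
Stratum 1 (Non-smokers): n = 1560; a·d/n = 179·557/1560 = 63.9122; b·c/n = 375·449/1560 = 107.9327
Stratum 2 (Smokers): n = 5705; a·d/n = 114·2623/5705 = 52.4140; b·c/n = 2505·463/5705 = 203.2980
OR_MH = (63.9122 + 52.4140) / (107.9327 + 203.2980) = 116.3262 / 311.2307 = 0.37376

0.374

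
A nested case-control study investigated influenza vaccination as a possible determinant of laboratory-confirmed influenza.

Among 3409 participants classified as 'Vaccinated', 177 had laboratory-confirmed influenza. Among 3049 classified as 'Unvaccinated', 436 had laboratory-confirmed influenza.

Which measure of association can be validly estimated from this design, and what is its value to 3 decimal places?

0.328

From the description: a = 177, b = 3232, c = 436, d = 2613.
This is a nested case-control study: participants were sampled on outcome status, so risks in the source population cannot be estimated directly — relative risk is not valid here. The odds ratio is the appropriate measure.
OR = (a·d)/(b·c) = (177 × 2613) / (3232 × 436) = 462501 / 1409152 = 0.32821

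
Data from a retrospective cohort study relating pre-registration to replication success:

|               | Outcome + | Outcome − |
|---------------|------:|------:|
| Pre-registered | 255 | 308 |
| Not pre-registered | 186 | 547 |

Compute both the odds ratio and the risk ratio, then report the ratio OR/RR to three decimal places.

Cells: a = 255, b = 308, c = 186, d = 547.
OR = (255·547)/(308·186) = 139485/57288 = 2.43480
Risk in exposed = 255/563 = 0.45293; risk in unexposed = 186/733 = 0.25375; RR = 1.78494
OR/RR = 2.43480 / 1.78494 = 1.36408
The outcome is not rare, so the OR lies further from 1 than the RR.

1.364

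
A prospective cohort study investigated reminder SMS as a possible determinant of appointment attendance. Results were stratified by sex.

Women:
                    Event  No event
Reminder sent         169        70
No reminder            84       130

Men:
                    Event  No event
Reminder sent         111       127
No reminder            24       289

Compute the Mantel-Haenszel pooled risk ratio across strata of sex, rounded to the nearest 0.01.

2.61

RR_MH = Σ(aᵢ·n₀ᵢ/nᵢ) / Σ(cᵢ·n₁ᵢ/nᵢ), with n₁ᵢ = aᵢ+bᵢ (exposed), n₀ᵢ = cᵢ+dᵢ (unexposed), nᵢ = n₁ᵢ+n₀ᵢ.
Stratum 1 (Women): n₁ = 239, n₀ = 214, n = 453; a·n₀/n = 169·214/453 = 79.8366; c·n₁/n = 84·239/453 = 44.3179
Stratum 2 (Men): n₁ = 238, n₀ = 313, n = 551; a·n₀/n = 111·313/551 = 63.0544; c·n₁/n = 24·238/551 = 10.3666
RR_MH = (79.8366 + 63.0544) / (44.3179 + 10.3666) = 142.8911 / 54.6845 = 2.61301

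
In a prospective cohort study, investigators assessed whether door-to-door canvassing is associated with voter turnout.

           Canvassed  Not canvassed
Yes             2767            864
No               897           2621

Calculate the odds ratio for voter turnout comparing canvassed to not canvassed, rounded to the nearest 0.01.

9.36

Reading the table with exposure as columns: a = 2767 (Canvassed, case), b = 897 (Canvassed, non-case), c = 864 (Not canvassed, case), d = 2621.
OR = (a·d)/(b·c) = (2767 × 2621) / (897 × 864) = 7252307 / 775008 = 9.35772
The odds of voter turnout are about 9.36 times as high in the canvassed group.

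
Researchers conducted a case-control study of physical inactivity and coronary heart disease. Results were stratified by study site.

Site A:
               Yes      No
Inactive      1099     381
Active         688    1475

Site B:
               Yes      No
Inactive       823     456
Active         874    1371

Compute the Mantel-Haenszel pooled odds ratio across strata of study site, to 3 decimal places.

OR_MH = Σ(aᵢdᵢ/nᵢ) / Σ(bᵢcᵢ/nᵢ), where nᵢ is the stratum total.
Stratum 1 (Site A): n = 3643; a·d/n = 1099·1475/3643 = 444.9698; b·c/n = 381·688/3643 = 71.9539
Stratum 2 (Site B): n = 3524; a·d/n = 823·1371/3524 = 320.1853; b·c/n = 456·874/3524 = 113.0942
OR_MH = (444.9698 + 320.1853) / (71.9539 + 113.0942) = 765.1551 / 185.0481 = 4.13490

4.135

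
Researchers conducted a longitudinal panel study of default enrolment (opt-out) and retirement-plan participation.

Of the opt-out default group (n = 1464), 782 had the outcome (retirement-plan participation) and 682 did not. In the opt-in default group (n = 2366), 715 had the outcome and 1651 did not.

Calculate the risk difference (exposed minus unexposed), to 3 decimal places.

0.232

From the description: a = 782, b = 682, c = 715, d = 1651.
Risk in exposed = 782/1464 = 0.534153; risk in unexposed = 715/2366 = 0.302198.
Risk difference = 0.534153 − 0.302198 = 0.231955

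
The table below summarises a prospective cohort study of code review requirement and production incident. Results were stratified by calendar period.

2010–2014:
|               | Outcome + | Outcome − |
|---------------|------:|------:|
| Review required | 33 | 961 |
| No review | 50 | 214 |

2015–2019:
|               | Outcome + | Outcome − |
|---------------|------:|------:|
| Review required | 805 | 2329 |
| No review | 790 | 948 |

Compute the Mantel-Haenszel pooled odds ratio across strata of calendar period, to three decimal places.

OR_MH = Σ(aᵢdᵢ/nᵢ) / Σ(bᵢcᵢ/nᵢ), where nᵢ is the stratum total.
Stratum 1 (2010–2014): n = 1258; a·d/n = 33·214/1258 = 5.6137; b·c/n = 961·50/1258 = 38.1955
Stratum 2 (2015–2019): n = 4872; a·d/n = 805·948/4872 = 156.6379; b·c/n = 2329·790/4872 = 377.6498
OR_MH = (5.6137 + 156.6379) / (38.1955 + 377.6498) = 162.2516 / 415.8454 = 0.39017

0.390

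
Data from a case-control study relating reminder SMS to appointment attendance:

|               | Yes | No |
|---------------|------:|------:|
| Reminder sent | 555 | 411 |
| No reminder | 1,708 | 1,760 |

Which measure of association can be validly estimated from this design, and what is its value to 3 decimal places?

1.391

Cells: a = 555, b = 411, c = 1708, d = 1760.
This is a case-control study: participants were sampled on outcome status, so risks in the source population cannot be estimated directly — relative risk is not valid here. The odds ratio is the appropriate measure.
OR = (a·d)/(b·c) = (555 × 1760) / (411 × 1708) = 976800 / 701988 = 1.39148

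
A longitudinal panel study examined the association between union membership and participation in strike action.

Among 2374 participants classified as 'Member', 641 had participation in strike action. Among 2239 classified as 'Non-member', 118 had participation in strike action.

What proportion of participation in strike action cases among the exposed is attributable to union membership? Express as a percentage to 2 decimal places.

From the description: a = 641, b = 1733, c = 118, d = 2121.
Risk in exposed = 641/2374 = 0.27001; risk in unexposed = 118/2239 = 0.05270.
RR = 0.27001/0.05270 = 5.12330
AR% = (RR − 1)/RR × 100 = (5.12330 − 1)/5.12330 × 100 = 80.4813%

80.48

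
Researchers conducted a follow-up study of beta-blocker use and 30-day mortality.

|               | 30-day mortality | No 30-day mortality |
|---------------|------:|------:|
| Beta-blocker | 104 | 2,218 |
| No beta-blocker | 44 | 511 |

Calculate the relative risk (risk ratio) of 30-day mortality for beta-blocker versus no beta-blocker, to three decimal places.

0.565

Cells: a = 104, b = 2218, c = 44, d = 511.
Risk in exposed = 104/2322 = 0.04479; risk in unexposed = 44/555 = 0.07928.
RR = 0.04479 / 0.07928 = 0.56495
The risk is 44% lower among the exposed than among the unexposed.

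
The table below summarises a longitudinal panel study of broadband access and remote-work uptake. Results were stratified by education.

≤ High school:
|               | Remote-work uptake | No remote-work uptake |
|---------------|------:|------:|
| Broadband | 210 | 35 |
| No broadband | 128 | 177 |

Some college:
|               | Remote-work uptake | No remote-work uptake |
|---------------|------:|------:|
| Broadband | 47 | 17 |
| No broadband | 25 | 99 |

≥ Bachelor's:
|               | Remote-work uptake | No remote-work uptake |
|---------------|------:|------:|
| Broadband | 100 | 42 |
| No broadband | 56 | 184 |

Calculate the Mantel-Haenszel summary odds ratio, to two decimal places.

8.48

OR_MH = Σ(aᵢdᵢ/nᵢ) / Σ(bᵢcᵢ/nᵢ), where nᵢ is the stratum total.
Stratum 1 (≤ High school): n = 550; a·d/n = 210·177/550 = 67.5818; b·c/n = 35·128/550 = 8.1455
Stratum 2 (Some college): n = 188; a·d/n = 47·99/188 = 24.7500; b·c/n = 17·25/188 = 2.2606
Stratum 3 (≥ Bachelor's): n = 382; a·d/n = 100·184/382 = 48.1675; b·c/n = 42·56/382 = 6.1571
OR_MH = (67.5818 + 24.7500 + 48.1675) / (8.1455 + 2.2606 + 6.1571) = 140.4994 / 16.5632 = 8.48264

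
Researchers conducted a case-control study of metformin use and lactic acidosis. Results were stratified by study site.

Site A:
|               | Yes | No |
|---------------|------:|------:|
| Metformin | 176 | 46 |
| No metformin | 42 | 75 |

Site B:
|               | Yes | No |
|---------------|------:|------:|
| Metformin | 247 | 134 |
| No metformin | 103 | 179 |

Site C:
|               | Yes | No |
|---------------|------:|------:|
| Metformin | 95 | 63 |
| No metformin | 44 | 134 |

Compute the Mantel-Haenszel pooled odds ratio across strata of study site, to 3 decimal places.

4.128

OR_MH = Σ(aᵢdᵢ/nᵢ) / Σ(bᵢcᵢ/nᵢ), where nᵢ is the stratum total.
Stratum 1 (Site A): n = 339; a·d/n = 176·75/339 = 38.9381; b·c/n = 46·42/339 = 5.6991
Stratum 2 (Site B): n = 663; a·d/n = 247·179/663 = 66.6863; b·c/n = 134·103/663 = 20.8175
Stratum 3 (Site C): n = 336; a·d/n = 95·134/336 = 37.8869; b·c/n = 63·44/336 = 8.2500
OR_MH = (38.9381 + 66.6863 + 37.8869) / (5.6991 + 20.8175 + 8.2500) = 143.5112 / 34.7666 = 4.12785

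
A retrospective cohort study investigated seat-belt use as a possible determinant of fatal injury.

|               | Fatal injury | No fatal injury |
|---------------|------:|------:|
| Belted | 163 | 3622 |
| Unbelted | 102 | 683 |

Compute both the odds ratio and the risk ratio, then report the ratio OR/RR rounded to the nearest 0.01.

Cells: a = 163, b = 3622, c = 102, d = 683.
OR = (163·683)/(3622·102) = 111329/369444 = 0.30134
Risk in exposed = 163/3785 = 0.04306; risk in unexposed = 102/785 = 0.12994; RR = 0.33143
OR/RR = 0.30134 / 0.33143 = 0.90922
The outcome is not rare, so the OR lies further from 1 than the RR.

0.91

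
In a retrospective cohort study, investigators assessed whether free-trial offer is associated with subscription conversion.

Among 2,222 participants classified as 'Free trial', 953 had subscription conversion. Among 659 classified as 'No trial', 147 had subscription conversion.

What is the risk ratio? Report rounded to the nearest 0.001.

From the description: a = 953, b = 1269, c = 147, d = 512.
Risk in exposed = 953/2222 = 0.42889; risk in unexposed = 147/659 = 0.22307.
RR = 0.42889 / 0.22307 = 1.92272
The risk among the exposed is 1.92 times that among the unexposed.

1.923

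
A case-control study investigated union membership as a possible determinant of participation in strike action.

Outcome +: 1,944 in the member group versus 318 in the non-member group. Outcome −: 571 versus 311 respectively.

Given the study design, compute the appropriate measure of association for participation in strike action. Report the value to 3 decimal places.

3.330

From the description: a = 1944, b = 571, c = 318, d = 311.
This is a case-control study: participants were sampled on outcome status, so risks in the source population cannot be estimated directly — relative risk is not valid here. The odds ratio is the appropriate measure.
OR = (a·d)/(b·c) = (1944 × 311) / (571 × 318) = 604584 / 181578 = 3.32961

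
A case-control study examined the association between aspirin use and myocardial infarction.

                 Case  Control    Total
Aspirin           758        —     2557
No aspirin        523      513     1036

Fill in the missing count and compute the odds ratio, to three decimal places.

The missing cell is in the exposed row: 2557 − 758 = 1799.
So a = 758, b = 1799, c = 523, d = 513.
OR = (a·d)/(b·c) = (758 × 513) / (1799 × 523) = 388854 / 940877 = 0.41329

0.413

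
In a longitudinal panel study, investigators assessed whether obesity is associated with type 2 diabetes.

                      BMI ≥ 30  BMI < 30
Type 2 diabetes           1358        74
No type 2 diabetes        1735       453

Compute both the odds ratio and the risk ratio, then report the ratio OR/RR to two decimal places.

Reading the table with exposure as columns: a = 1358 (BMI ≥ 30, case), b = 1735 (BMI ≥ 30, non-case), c = 74 (BMI < 30, case), d = 453.
OR = (1358·453)/(1735·74) = 615174/128390 = 4.79145
Risk in exposed = 1358/3093 = 0.43906; risk in unexposed = 74/527 = 0.14042; RR = 3.12679
OR/RR = 4.79145 / 3.12679 = 1.53239
The outcome is not rare, so the OR lies further from 1 than the RR.

1.53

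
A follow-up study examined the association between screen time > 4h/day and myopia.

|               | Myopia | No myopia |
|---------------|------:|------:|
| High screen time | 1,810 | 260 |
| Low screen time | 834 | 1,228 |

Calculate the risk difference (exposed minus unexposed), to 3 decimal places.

Cells: a = 1810, b = 260, c = 834, d = 1228.
Risk in exposed = 1810/2070 = 0.874396; risk in unexposed = 834/2062 = 0.404462.
Risk difference = 0.874396 − 0.404462 = 0.469934

0.470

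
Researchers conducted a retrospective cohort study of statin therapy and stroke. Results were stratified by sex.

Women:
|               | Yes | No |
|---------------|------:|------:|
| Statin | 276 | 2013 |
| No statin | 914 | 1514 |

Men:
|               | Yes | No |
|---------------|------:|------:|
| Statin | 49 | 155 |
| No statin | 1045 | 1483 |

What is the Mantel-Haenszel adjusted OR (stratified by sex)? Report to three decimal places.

0.256

OR_MH = Σ(aᵢdᵢ/nᵢ) / Σ(bᵢcᵢ/nᵢ), where nᵢ is the stratum total.
Stratum 1 (Women): n = 4717; a·d/n = 276·1514/4717 = 88.5868; b·c/n = 2013·914/4717 = 390.0534
Stratum 2 (Men): n = 2732; a·d/n = 49·1483/2732 = 26.5985; b·c/n = 155·1045/2732 = 59.2881
OR_MH = (88.5868 + 26.5985) / (390.0534 + 59.2881) = 115.1853 / 449.3415 = 0.25634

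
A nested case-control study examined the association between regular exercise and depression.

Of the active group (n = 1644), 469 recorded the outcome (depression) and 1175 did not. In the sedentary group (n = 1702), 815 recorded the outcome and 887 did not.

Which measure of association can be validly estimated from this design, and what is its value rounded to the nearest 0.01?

0.43

From the description: a = 469, b = 1175, c = 815, d = 887.
This is a nested case-control study: participants were sampled on outcome status, so risks in the source population cannot be estimated directly — relative risk is not valid here. The odds ratio is the appropriate measure.
OR = (a·d)/(b·c) = (469 × 887) / (1175 × 815) = 416003 / 957625 = 0.43441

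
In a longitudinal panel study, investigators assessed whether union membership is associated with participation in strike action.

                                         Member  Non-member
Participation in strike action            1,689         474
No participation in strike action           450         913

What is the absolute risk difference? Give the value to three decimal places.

Reading the table with exposure as columns: a = 1689 (Member, case), b = 450 (Member, non-case), c = 474 (Non-member, case), d = 913.
Risk in exposed = 1689/2139 = 0.789621; risk in unexposed = 474/1387 = 0.341745.
Risk difference = 0.789621 − 0.341745 = 0.447877

0.448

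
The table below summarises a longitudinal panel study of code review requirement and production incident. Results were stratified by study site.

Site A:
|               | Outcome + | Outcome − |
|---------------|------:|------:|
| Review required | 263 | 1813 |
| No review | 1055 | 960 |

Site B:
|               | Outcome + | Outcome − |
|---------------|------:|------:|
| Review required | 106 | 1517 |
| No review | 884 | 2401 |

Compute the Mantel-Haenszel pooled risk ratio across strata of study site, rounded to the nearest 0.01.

RR_MH = Σ(aᵢ·n₀ᵢ/nᵢ) / Σ(cᵢ·n₁ᵢ/nᵢ), with n₁ᵢ = aᵢ+bᵢ (exposed), n₀ᵢ = cᵢ+dᵢ (unexposed), nᵢ = n₁ᵢ+n₀ᵢ.
Stratum 1 (Site A): n₁ = 2076, n₀ = 2015, n = 4091; a·n₀/n = 263·2015/4091 = 129.5392; c·n₁/n = 1055·2076/4091 = 535.3654
Stratum 2 (Site B): n₁ = 1623, n₀ = 3285, n = 4908; a·n₀/n = 106·3285/4908 = 70.9474; c·n₁/n = 884·1623/4908 = 292.3252
RR_MH = (129.5392 + 70.9474) / (535.3654 + 292.3252) = 200.4867 / 827.6906 = 0.24222

0.24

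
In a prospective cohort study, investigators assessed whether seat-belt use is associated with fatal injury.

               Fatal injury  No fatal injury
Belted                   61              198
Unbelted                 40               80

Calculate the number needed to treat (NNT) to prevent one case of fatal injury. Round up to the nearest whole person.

11

Risk in treated group = 61/259 = 0.23552; risk in control = 40/120 = 0.33333.
Absolute risk reduction = 0.33333 − 0.23552 = 0.09781
NNT = 1 / ARR = 1 / 0.09781 = 10.224 → round up → 11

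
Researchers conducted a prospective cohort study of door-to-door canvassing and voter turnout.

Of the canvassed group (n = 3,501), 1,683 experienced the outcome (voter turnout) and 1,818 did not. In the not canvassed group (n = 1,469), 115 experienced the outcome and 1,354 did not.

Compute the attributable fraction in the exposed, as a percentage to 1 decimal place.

From the description: a = 1683, b = 1818, c = 115, d = 1354.
Risk in exposed = 1683/3501 = 0.48072; risk in unexposed = 115/1469 = 0.07828.
RR = 0.48072/0.07828 = 6.14067
AR% = (RR − 1)/RR × 100 = (6.14067 − 1)/6.14067 × 100 = 83.7151%

83.7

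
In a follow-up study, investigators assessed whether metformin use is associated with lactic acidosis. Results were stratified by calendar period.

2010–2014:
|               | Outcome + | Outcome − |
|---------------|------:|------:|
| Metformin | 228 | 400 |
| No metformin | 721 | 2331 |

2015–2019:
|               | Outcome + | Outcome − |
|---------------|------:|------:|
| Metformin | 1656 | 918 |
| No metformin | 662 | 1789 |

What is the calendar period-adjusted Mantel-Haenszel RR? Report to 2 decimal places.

RR_MH = Σ(aᵢ·n₀ᵢ/nᵢ) / Σ(cᵢ·n₁ᵢ/nᵢ), with n₁ᵢ = aᵢ+bᵢ (exposed), n₀ᵢ = cᵢ+dᵢ (unexposed), nᵢ = n₁ᵢ+n₀ᵢ.
Stratum 1 (2010–2014): n₁ = 628, n₀ = 3052, n = 3680; a·n₀/n = 228·3052/3680 = 189.0913; c·n₁/n = 721·628/3680 = 123.0402
Stratum 2 (2015–2019): n₁ = 2574, n₀ = 2451, n = 5025; a·n₀/n = 1656·2451/5025 = 807.7325; c·n₁/n = 662·2574/5025 = 339.1021
RR_MH = (189.0913 + 807.7325) / (123.0402 + 339.1021) = 996.8238 / 462.1423 = 2.15696

2.16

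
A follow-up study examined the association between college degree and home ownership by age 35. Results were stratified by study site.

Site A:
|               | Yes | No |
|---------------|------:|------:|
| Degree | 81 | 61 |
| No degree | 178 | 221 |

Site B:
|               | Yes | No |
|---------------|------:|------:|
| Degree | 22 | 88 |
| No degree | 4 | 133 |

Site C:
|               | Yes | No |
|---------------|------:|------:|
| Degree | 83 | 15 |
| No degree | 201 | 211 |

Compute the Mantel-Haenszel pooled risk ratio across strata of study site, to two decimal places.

1.60

RR_MH = Σ(aᵢ·n₀ᵢ/nᵢ) / Σ(cᵢ·n₁ᵢ/nᵢ), with n₁ᵢ = aᵢ+bᵢ (exposed), n₀ᵢ = cᵢ+dᵢ (unexposed), nᵢ = n₁ᵢ+n₀ᵢ.
Stratum 1 (Site A): n₁ = 142, n₀ = 399, n = 541; a·n₀/n = 81·399/541 = 59.7394; c·n₁/n = 178·142/541 = 46.7209
Stratum 2 (Site B): n₁ = 110, n₀ = 137, n = 247; a·n₀/n = 22·137/247 = 12.2024; c·n₁/n = 4·110/247 = 1.7814
Stratum 3 (Site C): n₁ = 98, n₀ = 412, n = 510; a·n₀/n = 83·412/510 = 67.0510; c·n₁/n = 201·98/510 = 38.6235
RR_MH = (59.7394 + 12.2024 + 67.0510) / (46.7209 + 1.7814 + 38.6235) = 138.9928 / 87.1258 = 1.59531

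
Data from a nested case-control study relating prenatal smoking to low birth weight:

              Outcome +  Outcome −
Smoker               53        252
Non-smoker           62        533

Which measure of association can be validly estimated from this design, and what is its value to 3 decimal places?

1.808

Cells: a = 53, b = 252, c = 62, d = 533.
This is a nested case-control study: participants were sampled on outcome status, so risks in the source population cannot be estimated directly — relative risk is not valid here. The odds ratio is the appropriate measure.
OR = (a·d)/(b·c) = (53 × 533) / (252 × 62) = 28249 / 15624 = 1.80805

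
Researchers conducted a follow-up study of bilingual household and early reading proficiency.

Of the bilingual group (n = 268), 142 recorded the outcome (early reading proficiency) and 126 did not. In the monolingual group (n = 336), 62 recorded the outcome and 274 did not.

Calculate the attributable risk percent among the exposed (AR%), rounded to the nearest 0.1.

From the description: a = 142, b = 126, c = 62, d = 274.
Risk in exposed = 142/268 = 0.52985; risk in unexposed = 62/336 = 0.18452.
RR = 0.52985/0.18452 = 2.87145
AR% = (RR − 1)/RR × 100 = (2.87145 − 1)/2.87145 × 100 = 65.1744%

65.2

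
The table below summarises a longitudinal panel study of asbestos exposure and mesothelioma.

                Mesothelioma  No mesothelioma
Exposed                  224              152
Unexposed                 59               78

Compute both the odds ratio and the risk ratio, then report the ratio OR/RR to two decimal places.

Cells: a = 224, b = 152, c = 59, d = 78.
OR = (224·78)/(152·59) = 17472/8968 = 1.94826
Risk in exposed = 224/376 = 0.59574; risk in unexposed = 59/137 = 0.43066; RR = 1.38334
OR/RR = 1.94826 / 1.38334 = 1.40837
The outcome is not rare, so the OR lies further from 1 than the RR.

1.41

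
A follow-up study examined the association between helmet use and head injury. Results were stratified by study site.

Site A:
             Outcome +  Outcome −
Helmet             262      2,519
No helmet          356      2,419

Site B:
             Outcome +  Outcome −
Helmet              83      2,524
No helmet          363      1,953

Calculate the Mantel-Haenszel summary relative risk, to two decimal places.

RR_MH = Σ(aᵢ·n₀ᵢ/nᵢ) / Σ(cᵢ·n₁ᵢ/nᵢ), with n₁ᵢ = aᵢ+bᵢ (exposed), n₀ᵢ = cᵢ+dᵢ (unexposed), nᵢ = n₁ᵢ+n₀ᵢ.
Stratum 1 (Site A): n₁ = 2781, n₀ = 2775, n = 5556; a·n₀/n = 262·2775/5556 = 130.8585; c·n₁/n = 356·2781/5556 = 178.1922
Stratum 2 (Site B): n₁ = 2607, n₀ = 2316, n = 4923; a·n₀/n = 83·2316/4923 = 39.0469; c·n₁/n = 363·2607/4923 = 192.2285
RR_MH = (130.8585 + 39.0469) / (178.1922 + 192.2285) = 169.9055 / 370.4207 = 0.45868

0.46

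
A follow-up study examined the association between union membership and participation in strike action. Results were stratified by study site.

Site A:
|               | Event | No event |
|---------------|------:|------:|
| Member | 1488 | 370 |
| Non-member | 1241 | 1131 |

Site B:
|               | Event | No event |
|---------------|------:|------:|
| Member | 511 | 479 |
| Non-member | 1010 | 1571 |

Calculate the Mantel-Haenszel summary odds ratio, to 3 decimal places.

OR_MH = Σ(aᵢdᵢ/nᵢ) / Σ(bᵢcᵢ/nᵢ), where nᵢ is the stratum total.
Stratum 1 (Site A): n = 4230; a·d/n = 1488·1131/4230 = 397.8553; b·c/n = 370·1241/4230 = 108.5508
Stratum 2 (Site B): n = 3571; a·d/n = 511·1571/3571 = 224.8057; b·c/n = 479·1010/3571 = 135.4775
OR_MH = (397.8553 + 224.8057) / (108.5508 + 135.4775) = 622.6610 / 244.0283 = 2.55159

2.552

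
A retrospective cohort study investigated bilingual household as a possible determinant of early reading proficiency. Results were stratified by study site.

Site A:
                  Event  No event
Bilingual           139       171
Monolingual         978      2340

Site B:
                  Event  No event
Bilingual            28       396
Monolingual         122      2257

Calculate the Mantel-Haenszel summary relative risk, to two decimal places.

RR_MH = Σ(aᵢ·n₀ᵢ/nᵢ) / Σ(cᵢ·n₁ᵢ/nᵢ), with n₁ᵢ = aᵢ+bᵢ (exposed), n₀ᵢ = cᵢ+dᵢ (unexposed), nᵢ = n₁ᵢ+n₀ᵢ.
Stratum 1 (Site A): n₁ = 310, n₀ = 3318, n = 3628; a·n₀/n = 139·3318/3628 = 127.1229; c·n₁/n = 978·310/3628 = 83.5667
Stratum 2 (Site B): n₁ = 424, n₀ = 2379, n = 2803; a·n₀/n = 28·2379/2803 = 23.7645; c·n₁/n = 122·424/2803 = 18.4545
RR_MH = (127.1229 + 23.7645) / (83.5667 + 18.4545) = 150.8875 / 102.0212 = 1.47898

1.48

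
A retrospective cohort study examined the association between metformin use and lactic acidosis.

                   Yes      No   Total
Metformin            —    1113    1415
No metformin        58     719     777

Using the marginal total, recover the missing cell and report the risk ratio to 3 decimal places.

2.859

The missing cell is in the exposed row: 1415 − 1113 = 302.
So a = 302, b = 1113, c = 58, d = 719.
RR = [a/(a+b)] / [c/(c+d)] = (302/1415) / (58/777) = 0.21343/0.07465 = 2.85919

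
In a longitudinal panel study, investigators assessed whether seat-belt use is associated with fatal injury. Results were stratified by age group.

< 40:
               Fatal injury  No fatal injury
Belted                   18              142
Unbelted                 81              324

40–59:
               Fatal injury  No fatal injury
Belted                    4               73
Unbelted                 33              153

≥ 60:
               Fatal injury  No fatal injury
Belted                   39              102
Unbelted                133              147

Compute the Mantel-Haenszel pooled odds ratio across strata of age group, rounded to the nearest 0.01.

OR_MH = Σ(aᵢdᵢ/nᵢ) / Σ(bᵢcᵢ/nᵢ), where nᵢ is the stratum total.
Stratum 1 (< 40): n = 565; a·d/n = 18·324/565 = 10.3221; b·c/n = 142·81/565 = 20.3575
Stratum 2 (40–59): n = 263; a·d/n = 4·153/263 = 2.3270; b·c/n = 73·33/263 = 9.1597
Stratum 3 (≥ 60): n = 421; a·d/n = 39·147/421 = 13.6176; b·c/n = 102·133/421 = 32.2233
OR_MH = (10.3221 + 2.3270 + 13.6176) / (20.3575 + 9.1597 + 32.2233) = 26.2667 / 61.7405 = 0.42544

0.43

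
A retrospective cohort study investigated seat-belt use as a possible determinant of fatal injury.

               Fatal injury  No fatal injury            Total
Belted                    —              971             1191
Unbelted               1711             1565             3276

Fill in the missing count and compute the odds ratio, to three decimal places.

0.207

The missing cell is in the exposed row: 1191 − 971 = 220.
So a = 220, b = 971, c = 1711, d = 1565.
OR = (a·d)/(b·c) = (220 × 1565) / (971 × 1711) = 344300 / 1661381 = 0.20724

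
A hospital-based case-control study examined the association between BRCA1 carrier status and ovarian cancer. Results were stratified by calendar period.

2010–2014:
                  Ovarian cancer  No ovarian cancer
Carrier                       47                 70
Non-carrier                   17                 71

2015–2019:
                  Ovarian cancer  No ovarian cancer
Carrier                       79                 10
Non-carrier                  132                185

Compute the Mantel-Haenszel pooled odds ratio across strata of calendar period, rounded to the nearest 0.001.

5.772

OR_MH = Σ(aᵢdᵢ/nᵢ) / Σ(bᵢcᵢ/nᵢ), where nᵢ is the stratum total.
Stratum 1 (2010–2014): n = 205; a·d/n = 47·71/205 = 16.2780; b·c/n = 70·17/205 = 5.8049
Stratum 2 (2015–2019): n = 406; a·d/n = 79·185/406 = 35.9975; b·c/n = 10·132/406 = 3.2512
OR_MH = (16.2780 + 35.9975) / (5.8049 + 3.2512) = 52.2756 / 9.0561 = 5.77241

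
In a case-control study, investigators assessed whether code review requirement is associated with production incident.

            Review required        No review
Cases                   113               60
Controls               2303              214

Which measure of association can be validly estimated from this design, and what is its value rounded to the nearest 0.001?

Reading the table with exposure as columns: a = 113 (Review required, case), b = 2303 (Review required, non-case), c = 60 (No review, case), d = 214.
This is a case-control study: participants were sampled on outcome status, so risks in the source population cannot be estimated directly — relative risk is not valid here. The odds ratio is the appropriate measure.
OR = (a·d)/(b·c) = (113 × 214) / (2303 × 60) = 24182 / 138180 = 0.17500

0.175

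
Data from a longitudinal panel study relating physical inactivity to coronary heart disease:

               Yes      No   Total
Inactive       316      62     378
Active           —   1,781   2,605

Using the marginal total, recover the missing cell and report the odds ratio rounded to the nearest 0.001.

The missing cell is in the unexposed row: 2605 − 1781 = 824.
So a = 316, b = 62, c = 824, d = 1781.
OR = (a·d)/(b·c) = (316 × 1781) / (62 × 824) = 562796 / 51088 = 11.01621

11.016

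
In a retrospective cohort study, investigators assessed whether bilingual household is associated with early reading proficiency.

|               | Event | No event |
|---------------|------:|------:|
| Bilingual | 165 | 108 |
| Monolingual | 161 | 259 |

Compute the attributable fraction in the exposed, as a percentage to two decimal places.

Cells: a = 165, b = 108, c = 161, d = 259.
Risk in exposed = 165/273 = 0.60440; risk in unexposed = 161/420 = 0.38333.
RR = 0.60440/0.38333 = 1.57668
AR% = (RR − 1)/RR × 100 = (1.57668 − 1)/1.57668 × 100 = 36.5758%

36.58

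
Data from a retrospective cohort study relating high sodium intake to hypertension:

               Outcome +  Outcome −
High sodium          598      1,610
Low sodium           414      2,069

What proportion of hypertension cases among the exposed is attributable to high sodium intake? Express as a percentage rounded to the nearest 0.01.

Cells: a = 598, b = 1610, c = 414, d = 2069.
Risk in exposed = 598/2208 = 0.27083; risk in unexposed = 414/2483 = 0.16673.
RR = 0.27083/0.16673 = 1.62435
AR% = (RR − 1)/RR × 100 = (1.62435 − 1)/1.62435 × 100 = 38.4368%

38.44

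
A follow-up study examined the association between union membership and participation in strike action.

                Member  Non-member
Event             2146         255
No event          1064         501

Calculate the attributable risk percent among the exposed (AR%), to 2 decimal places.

Reading the table with exposure as columns: a = 2146 (Member, case), b = 1064 (Member, non-case), c = 255 (Non-member, case), d = 501.
Risk in exposed = 2146/3210 = 0.66854; risk in unexposed = 255/756 = 0.33730.
RR = 0.66854/0.33730 = 1.98201
AR% = (RR − 1)/RR × 100 = (1.98201 − 1)/1.98201 × 100 = 49.5462%

49.55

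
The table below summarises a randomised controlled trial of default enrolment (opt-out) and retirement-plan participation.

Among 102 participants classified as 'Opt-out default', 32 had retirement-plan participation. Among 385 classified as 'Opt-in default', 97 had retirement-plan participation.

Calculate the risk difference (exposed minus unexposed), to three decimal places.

From the description: a = 32, b = 70, c = 97, d = 288.
Risk in exposed = 32/102 = 0.313725; risk in unexposed = 97/385 = 0.251948.
Risk difference = 0.313725 − 0.251948 = 0.061777

0.062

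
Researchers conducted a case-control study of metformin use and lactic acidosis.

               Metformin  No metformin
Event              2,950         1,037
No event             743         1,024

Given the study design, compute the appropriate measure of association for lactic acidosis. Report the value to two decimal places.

Reading the table with exposure as columns: a = 2950 (Metformin, case), b = 743 (Metformin, non-case), c = 1037 (No metformin, case), d = 1024.
This is a case-control study: participants were sampled on outcome status, so risks in the source population cannot be estimated directly — relative risk is not valid here. The odds ratio is the appropriate measure.
OR = (a·d)/(b·c) = (2950 × 1024) / (743 × 1037) = 3020800 / 770491 = 3.92062

3.92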